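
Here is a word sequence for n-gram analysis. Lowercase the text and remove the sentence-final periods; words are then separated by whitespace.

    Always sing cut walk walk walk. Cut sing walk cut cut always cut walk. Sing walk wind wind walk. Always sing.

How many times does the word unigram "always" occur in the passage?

3

Scanning the 21 tokens for "always":
  position 1: always
  position 12: always
  position 20: always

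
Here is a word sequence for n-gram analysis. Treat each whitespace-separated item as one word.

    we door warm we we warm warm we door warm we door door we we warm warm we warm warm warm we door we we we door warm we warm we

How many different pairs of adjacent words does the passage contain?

8

31 tokens → 30 bigram windows in total.
Repeated bigrams (each contributes count−1 duplicates):
  warm we: 7
  we door: 5
  warm warm: 4
  we warm: 4
  we we: 4
  door warm: 3
  door we: 2
22 duplicate windows → 30 − 22 = 8 distinct.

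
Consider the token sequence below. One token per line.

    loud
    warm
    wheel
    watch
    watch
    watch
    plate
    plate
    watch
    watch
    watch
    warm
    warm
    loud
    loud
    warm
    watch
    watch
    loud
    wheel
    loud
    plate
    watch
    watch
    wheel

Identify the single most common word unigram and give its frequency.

Unigram frequencies (highest first):
  watch: 10
  loud: 5
  warm: 4
  wheel: 3
  plate: 3

"watch", 10 times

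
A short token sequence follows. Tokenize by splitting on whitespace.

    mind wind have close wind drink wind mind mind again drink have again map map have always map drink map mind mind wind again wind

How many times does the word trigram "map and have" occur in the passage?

Scanning the 23 overlapping trigram windows for "map and have":
  (none found)

0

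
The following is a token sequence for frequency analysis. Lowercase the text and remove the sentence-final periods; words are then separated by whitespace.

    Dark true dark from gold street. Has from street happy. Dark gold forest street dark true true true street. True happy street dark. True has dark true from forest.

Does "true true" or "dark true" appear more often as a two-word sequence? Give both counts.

"dark true" (4 vs 2)

"true true": 2 occurrences
"dark true": 4 occurrences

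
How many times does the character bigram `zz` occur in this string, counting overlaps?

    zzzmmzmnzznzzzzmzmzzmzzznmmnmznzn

9

Sliding a length-2 window over the 33 characters (32 positions):
  position 1–2: zz
  position 2–3: zz
  position 9–10: zz
  position 12–13: zz
  position 13–14: zz
  position 14–15: zz
  position 19–20: zz
  position 22–23: zz
  position 23–24: zz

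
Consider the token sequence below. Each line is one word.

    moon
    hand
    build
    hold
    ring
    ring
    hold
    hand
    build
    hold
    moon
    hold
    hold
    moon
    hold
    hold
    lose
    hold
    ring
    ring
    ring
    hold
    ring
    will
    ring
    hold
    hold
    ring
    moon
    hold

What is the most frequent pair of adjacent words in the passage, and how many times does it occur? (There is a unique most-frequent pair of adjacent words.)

Bigram frequencies (highest first):
  hold ring: 4
  ring ring: 3
  ring hold: 3
  moon hold: 3
  hold hold: 3
  hand build: 2
  … (9 more, each ≤ 2)

"hold ring", 4 times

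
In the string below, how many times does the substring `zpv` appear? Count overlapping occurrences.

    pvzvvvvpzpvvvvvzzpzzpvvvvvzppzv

Sliding a length-3 window over the 31 characters (29 positions):
  position 9–11: zpv
  position 20–22: zpv

2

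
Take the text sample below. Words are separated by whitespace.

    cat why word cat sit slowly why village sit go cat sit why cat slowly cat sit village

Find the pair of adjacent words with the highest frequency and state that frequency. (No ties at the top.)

Bigram frequencies (highest first):
  cat sit: 3
  cat why: 1
  why word: 1
  word cat: 1
  sit slowly: 1
  slowly why: 1
  … (9 more, each ≤ 1)

"cat sit", 3 times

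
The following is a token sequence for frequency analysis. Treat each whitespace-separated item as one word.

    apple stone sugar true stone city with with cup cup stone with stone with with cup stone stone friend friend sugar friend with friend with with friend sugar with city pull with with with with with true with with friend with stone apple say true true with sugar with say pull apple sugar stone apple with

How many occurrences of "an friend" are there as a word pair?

0

Scanning the 55 overlapping bigram windows for "an friend":
  (none found)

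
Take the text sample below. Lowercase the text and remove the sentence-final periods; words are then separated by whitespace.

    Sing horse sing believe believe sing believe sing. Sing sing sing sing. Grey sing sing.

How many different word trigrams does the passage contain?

11

15 tokens → 13 trigram windows in total.
Repeated trigrams (each contributes count−1 duplicates):
  sing sing sing: 3
2 duplicate windows → 13 − 2 = 11 distinct.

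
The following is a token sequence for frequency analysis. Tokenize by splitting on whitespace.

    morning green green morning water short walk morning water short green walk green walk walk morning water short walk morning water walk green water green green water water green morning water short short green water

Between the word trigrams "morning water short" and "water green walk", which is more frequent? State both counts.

"morning water short": 4 occurrences
"water green walk": 0 occurrences

"morning water short" (4 vs 0)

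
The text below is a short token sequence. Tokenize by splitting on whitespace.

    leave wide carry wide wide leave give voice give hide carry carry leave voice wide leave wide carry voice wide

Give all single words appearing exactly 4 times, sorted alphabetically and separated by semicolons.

carry; leave

Unigram counts meeting the condition (exactly 4 times):
  carry: 4
  leave: 4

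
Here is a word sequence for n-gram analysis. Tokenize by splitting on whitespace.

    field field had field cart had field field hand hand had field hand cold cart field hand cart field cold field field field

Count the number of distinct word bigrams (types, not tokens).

14

23 tokens → 22 bigram windows in total.
Repeated bigrams (each contributes count−1 duplicates):
  field field: 4
  field hand: 3
  had field: 3
  cart field: 2
8 duplicate windows → 22 − 8 = 14 distinct.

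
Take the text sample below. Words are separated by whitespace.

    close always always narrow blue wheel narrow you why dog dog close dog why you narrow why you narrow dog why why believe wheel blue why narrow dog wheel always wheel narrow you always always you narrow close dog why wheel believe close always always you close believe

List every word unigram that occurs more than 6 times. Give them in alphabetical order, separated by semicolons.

Unigram counts meeting the condition (more than 6 times):
  always: 7
  narrow: 7
  why: 7

always; narrow; why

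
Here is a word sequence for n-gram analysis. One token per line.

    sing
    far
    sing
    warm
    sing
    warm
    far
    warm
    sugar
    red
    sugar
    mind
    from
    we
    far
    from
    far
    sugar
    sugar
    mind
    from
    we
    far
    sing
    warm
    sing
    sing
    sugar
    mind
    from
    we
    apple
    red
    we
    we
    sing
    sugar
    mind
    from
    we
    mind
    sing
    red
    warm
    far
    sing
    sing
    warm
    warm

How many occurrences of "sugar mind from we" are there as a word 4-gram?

Scanning the 46 overlapping 4-gram windows for "sugar mind from we":
  position 11–14: sugar mind from we
  position 19–22: sugar mind from we
  position 28–31: sugar mind from we
  position 37–40: sugar mind from we

4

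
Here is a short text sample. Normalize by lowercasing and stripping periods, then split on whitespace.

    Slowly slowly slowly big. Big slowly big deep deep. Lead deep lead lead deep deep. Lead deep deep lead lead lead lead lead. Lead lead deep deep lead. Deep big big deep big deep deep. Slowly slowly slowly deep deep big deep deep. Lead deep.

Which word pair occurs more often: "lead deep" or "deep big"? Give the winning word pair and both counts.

"lead deep" (6 vs 3)

"lead deep": 6 occurrences
"deep big": 3 occurrences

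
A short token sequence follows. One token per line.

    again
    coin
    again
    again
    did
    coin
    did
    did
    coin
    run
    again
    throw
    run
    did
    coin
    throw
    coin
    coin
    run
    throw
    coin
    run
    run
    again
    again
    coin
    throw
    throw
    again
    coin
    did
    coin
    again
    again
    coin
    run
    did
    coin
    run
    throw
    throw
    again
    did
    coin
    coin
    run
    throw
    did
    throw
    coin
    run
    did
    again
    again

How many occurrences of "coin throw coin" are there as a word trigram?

Scanning the 52 overlapping trigram windows for "coin throw coin":
  position 15–17: coin throw coin

1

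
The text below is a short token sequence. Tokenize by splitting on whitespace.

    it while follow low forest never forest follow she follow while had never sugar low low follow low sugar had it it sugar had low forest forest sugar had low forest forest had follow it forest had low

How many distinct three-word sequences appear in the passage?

38 tokens → 36 trigram windows in total.
Repeated trigrams (each contributes count−1 duplicates):
  had low forest: 2
  low forest forest: 2
  sugar had low: 2
3 duplicate windows → 36 − 3 = 33 distinct.

33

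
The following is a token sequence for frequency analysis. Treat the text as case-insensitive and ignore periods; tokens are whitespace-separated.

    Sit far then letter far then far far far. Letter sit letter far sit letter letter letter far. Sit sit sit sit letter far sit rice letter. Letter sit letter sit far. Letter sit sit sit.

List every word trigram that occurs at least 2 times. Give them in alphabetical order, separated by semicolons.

Trigram counts meeting the condition (at least 2 times):
  far letter sit: 2
  letter far sit: 3
  letter sit letter: 2
  sit letter far: 2
  sit sit sit: 3

far letter sit; letter far sit; letter sit letter; sit letter far; sit sit sit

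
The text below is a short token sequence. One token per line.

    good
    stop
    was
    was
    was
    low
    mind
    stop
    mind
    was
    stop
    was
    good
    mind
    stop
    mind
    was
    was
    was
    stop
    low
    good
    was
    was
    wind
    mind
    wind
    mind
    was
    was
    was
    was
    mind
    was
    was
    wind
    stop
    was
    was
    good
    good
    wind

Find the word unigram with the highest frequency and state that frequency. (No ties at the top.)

"was", 18 times

Unigram frequencies (highest first):
  was: 18
  mind: 7
  stop: 6
  good: 5
  wind: 4
  low: 2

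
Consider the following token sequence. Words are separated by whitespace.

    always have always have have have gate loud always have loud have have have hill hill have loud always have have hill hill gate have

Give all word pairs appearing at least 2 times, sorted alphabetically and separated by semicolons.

always have; have have; have hill; have loud; hill hill; loud always

Bigram counts meeting the condition (at least 2 times):
  always have: 4
  have have: 5
  have hill: 2
  have loud: 2
  hill hill: 2
  loud always: 2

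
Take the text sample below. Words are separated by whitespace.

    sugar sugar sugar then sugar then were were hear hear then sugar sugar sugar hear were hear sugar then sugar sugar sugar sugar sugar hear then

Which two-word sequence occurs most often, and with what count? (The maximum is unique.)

Bigram frequencies (highest first):
  sugar sugar: 8
  sugar then: 3
  then sugar: 3
  were hear: 2
  hear then: 2
  sugar hear: 2
  … (5 more, each ≤ 1)

"sugar sugar", 8 times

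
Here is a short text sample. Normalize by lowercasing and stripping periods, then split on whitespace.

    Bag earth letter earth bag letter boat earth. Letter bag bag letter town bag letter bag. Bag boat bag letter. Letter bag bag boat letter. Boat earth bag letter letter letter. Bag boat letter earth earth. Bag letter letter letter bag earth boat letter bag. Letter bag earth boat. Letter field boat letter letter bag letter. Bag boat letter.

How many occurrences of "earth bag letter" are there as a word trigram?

3

Scanning the 57 overlapping trigram windows for "earth bag letter":
  position 4–6: earth bag letter
  position 27–29: earth bag letter
  position 36–38: earth bag letter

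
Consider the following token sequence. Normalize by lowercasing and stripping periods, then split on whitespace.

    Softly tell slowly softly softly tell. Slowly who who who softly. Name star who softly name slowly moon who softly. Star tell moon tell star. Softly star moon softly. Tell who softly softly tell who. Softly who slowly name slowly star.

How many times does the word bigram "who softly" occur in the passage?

Scanning the 40 overlapping bigram windows for "who softly":
  position 10–11: who softly
  position 14–15: who softly
  position 19–20: who softly
  position 31–32: who softly
  position 35–36: who softly

5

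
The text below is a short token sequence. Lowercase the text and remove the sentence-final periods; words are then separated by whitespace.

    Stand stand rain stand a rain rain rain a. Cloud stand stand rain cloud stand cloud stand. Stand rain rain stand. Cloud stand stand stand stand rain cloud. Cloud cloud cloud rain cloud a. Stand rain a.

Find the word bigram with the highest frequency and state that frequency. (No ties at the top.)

"stand stand", 6 times

Bigram frequencies (highest first):
  stand stand: 6
  stand rain: 5
  cloud stand: 4
  rain rain: 3
  rain cloud: 3
  cloud cloud: 3
  … (9 more, each ≤ 2)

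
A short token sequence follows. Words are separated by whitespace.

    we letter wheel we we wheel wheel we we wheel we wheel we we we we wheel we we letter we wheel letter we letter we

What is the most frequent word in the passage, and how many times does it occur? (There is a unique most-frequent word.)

"we", 15 times

Unigram frequencies (highest first):
  we: 15
  wheel: 7
  letter: 4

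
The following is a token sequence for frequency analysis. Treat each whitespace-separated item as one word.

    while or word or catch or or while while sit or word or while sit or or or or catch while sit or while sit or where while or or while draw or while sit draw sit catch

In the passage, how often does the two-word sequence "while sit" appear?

5

Scanning the 37 overlapping bigram windows for "while sit":
  position 9–10: while sit
  position 14–15: while sit
  position 21–22: while sit
  position 24–25: while sit
  position 34–35: while sit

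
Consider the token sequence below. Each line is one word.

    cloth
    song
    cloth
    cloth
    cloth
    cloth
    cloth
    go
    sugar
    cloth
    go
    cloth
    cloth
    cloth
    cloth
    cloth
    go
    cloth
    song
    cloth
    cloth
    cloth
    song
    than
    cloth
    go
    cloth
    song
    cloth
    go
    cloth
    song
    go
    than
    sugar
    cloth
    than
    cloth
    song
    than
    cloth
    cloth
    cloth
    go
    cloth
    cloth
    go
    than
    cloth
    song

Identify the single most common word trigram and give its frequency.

"cloth cloth cloth", 8 times

Trigram frequencies (highest first):
  cloth cloth cloth: 8
  cloth go cloth: 5
  cloth cloth go: 4
  cloth song cloth: 3
  go cloth song: 3
  song cloth cloth: 2
  … (19 more, each ≤ 2)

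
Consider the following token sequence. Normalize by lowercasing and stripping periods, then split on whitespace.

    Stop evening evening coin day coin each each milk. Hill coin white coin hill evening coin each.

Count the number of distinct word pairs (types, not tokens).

17 tokens → 16 bigram windows in total.
Repeated bigrams (each contributes count−1 duplicates):
  coin each: 2
  evening coin: 2
2 duplicate windows → 16 − 2 = 14 distinct.

14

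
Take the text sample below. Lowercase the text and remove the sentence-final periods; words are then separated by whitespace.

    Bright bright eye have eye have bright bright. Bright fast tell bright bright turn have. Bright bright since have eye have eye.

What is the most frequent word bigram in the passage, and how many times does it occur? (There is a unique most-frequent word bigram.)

Bigram frequencies (highest first):
  bright bright: 5
  eye have: 3
  have eye: 3
  have bright: 2
  bright eye: 1
  bright fast: 1
  … (6 more, each ≤ 1)

"bright bright", 5 times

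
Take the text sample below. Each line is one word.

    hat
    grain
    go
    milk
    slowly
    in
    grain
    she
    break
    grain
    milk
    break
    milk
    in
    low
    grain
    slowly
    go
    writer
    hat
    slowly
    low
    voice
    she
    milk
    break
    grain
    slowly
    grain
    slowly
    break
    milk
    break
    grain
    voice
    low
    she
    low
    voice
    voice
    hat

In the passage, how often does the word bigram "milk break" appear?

3

Scanning the 40 overlapping bigram windows for "milk break":
  position 11–12: milk break
  position 25–26: milk break
  position 32–33: milk break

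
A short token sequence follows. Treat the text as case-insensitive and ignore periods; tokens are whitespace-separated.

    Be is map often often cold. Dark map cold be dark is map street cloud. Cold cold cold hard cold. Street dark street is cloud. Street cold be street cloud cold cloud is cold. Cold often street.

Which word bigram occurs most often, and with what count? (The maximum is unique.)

Bigram frequencies (highest first):
  cold cold: 3
  is map: 2
  cold be: 2
  street cloud: 2
  cloud cold: 2
  be is: 1
  … (24 more, each ≤ 1)

"cold cold", 3 times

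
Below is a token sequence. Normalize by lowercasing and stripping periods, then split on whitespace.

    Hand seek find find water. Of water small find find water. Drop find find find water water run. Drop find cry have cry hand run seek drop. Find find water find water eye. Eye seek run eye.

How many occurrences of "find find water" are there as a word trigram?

4

Scanning the 35 overlapping trigram windows for "find find water":
  position 3–5: find find water
  position 9–11: find find water
  position 14–16: find find water
  position 28–30: find find water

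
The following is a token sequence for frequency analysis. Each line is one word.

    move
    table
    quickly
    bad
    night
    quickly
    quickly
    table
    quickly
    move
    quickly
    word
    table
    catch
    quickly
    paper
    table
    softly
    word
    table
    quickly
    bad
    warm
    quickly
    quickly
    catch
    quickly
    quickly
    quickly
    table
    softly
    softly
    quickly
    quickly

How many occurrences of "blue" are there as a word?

Scanning the 34 tokens for "blue":
  (none found)

0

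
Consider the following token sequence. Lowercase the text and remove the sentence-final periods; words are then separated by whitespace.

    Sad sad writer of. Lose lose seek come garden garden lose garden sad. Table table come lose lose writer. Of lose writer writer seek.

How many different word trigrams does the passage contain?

21

24 tokens → 22 trigram windows in total.
Repeated trigrams (each contributes count−1 duplicates):
  writer of lose: 2
1 duplicate windows → 22 − 1 = 21 distinct.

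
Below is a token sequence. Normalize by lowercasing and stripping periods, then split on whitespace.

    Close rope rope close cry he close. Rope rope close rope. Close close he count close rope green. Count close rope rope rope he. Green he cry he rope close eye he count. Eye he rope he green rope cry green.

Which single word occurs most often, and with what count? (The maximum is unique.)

"rope", 12 times

Unigram frequencies (highest first):
  rope: 12
  close: 9
  he: 8
  green: 4
  cry: 3
  count: 3
  … (1 more, each ≤ 2)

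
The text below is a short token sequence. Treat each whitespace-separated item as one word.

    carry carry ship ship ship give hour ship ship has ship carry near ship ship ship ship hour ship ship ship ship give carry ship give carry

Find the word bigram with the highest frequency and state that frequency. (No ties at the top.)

"ship ship", 9 times

Bigram frequencies (highest first):
  ship ship: 9
  ship give: 3
  carry ship: 2
  hour ship: 2
  give carry: 2
  carry carry: 1
  … (7 more, each ≤ 1)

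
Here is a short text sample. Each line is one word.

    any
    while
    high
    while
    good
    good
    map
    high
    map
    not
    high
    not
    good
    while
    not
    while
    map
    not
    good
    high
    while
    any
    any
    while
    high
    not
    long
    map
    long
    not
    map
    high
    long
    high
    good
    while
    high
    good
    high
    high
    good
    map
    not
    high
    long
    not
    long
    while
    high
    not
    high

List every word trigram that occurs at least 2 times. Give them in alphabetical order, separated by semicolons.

any while high; map not high; while high not

Trigram counts meeting the condition (at least 2 times):
  any while high: 2
  map not high: 2
  while high not: 2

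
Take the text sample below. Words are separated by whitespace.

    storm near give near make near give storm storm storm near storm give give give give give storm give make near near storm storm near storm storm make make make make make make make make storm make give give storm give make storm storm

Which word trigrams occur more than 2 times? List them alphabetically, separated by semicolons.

give give give; make make make

Trigram counts meeting the condition (more than 2 times):
  give give give: 3
  make make make: 6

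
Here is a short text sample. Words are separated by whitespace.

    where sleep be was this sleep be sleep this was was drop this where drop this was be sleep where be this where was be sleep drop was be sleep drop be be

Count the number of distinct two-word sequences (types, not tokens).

33 tokens → 32 bigram windows in total.
Repeated bigrams (each contributes count−1 duplicates):
  be sleep: 4
  was be: 3
  drop this: 2
  sleep be: 2
  sleep drop: 2
  this was: 2
  this where: 2
10 duplicate windows → 32 − 10 = 22 distinct.

22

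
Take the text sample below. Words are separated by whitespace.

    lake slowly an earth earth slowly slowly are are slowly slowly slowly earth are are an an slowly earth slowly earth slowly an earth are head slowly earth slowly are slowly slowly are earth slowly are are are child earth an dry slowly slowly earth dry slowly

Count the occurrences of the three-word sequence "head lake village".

Scanning the 45 overlapping trigram windows for "head lake village":
  (none found)

0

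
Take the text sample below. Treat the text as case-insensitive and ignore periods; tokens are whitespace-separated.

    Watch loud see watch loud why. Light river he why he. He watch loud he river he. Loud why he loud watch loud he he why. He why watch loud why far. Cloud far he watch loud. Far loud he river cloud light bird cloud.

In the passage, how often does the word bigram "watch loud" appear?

Scanning the 44 overlapping bigram windows for "watch loud":
  position 1–2: watch loud
  position 4–5: watch loud
  position 13–14: watch loud
  position 22–23: watch loud
  position 29–30: watch loud
  position 36–37: watch loud

6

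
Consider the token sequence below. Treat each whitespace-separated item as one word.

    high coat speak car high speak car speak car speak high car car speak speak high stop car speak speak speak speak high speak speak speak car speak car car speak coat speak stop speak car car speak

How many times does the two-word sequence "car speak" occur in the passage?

7

Scanning the 37 overlapping bigram windows for "car speak":
  position 7–8: car speak
  position 9–10: car speak
  position 13–14: car speak
  position 18–19: car speak
  position 27–28: car speak
  position 30–31: car speak
  position 37–38: car speak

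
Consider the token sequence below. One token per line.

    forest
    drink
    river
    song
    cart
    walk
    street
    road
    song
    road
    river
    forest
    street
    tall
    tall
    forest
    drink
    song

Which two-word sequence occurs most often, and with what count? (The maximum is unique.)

"forest drink", 2 times

Bigram frequencies (highest first):
  forest drink: 2
  drink river: 1
  river song: 1
  song cart: 1
  cart walk: 1
  walk street: 1
  … (10 more, each ≤ 1)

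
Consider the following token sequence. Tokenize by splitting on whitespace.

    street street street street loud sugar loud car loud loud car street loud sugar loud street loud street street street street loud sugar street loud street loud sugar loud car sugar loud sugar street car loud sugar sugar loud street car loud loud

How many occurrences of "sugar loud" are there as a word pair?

Scanning the 42 overlapping bigram windows for "sugar loud":
  position 6–7: sugar loud
  position 14–15: sugar loud
  position 28–29: sugar loud
  position 31–32: sugar loud
  position 38–39: sugar loud

5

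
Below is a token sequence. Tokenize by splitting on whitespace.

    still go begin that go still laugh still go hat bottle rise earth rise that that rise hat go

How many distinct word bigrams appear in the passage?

17

19 tokens → 18 bigram windows in total.
Repeated bigrams (each contributes count−1 duplicates):
  still go: 2
1 duplicate windows → 18 − 1 = 17 distinct.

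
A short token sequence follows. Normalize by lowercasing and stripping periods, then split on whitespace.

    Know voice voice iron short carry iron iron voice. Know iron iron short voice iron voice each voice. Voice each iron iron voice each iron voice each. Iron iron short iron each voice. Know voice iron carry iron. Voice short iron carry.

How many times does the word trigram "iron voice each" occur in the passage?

3

Scanning the 40 overlapping trigram windows for "iron voice each":
  position 15–17: iron voice each
  position 22–24: iron voice each
  position 25–27: iron voice each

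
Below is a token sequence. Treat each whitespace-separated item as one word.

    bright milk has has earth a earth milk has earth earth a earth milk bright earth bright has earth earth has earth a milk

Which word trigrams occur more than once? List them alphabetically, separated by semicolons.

a earth milk; earth a earth; has earth a; has earth earth

Trigram counts meeting the condition (more than once):
  a earth milk: 2
  earth a earth: 2
  has earth a: 2
  has earth earth: 2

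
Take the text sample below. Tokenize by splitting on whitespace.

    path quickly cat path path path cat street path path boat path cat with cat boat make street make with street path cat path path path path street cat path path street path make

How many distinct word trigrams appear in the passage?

27

34 tokens → 32 trigram windows in total.
Repeated trigrams (each contributes count−1 duplicates):
  cat path path: 3
  path path path: 3
  path path street: 2
5 duplicate windows → 32 − 5 = 27 distinct.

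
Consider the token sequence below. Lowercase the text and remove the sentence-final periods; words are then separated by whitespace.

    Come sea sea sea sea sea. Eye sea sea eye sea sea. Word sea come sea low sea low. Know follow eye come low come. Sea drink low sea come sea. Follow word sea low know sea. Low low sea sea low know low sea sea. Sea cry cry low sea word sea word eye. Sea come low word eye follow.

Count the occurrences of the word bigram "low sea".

Scanning the 60 overlapping bigram windows for "low sea":
  position 17–18: low sea
  position 28–29: low sea
  position 39–40: low sea
  position 44–45: low sea
  position 50–51: low sea

5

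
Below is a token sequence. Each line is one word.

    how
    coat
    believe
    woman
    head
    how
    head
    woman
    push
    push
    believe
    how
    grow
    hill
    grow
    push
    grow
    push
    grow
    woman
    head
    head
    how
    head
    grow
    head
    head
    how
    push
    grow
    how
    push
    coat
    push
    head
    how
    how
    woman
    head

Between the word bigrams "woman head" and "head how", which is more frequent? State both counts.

"woman head": 3 occurrences
"head how": 4 occurrences

"head how" (4 vs 3)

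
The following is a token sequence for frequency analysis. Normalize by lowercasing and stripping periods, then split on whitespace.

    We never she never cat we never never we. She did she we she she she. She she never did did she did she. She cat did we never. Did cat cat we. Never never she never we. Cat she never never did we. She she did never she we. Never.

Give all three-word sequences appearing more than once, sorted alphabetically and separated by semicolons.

cat we never; never she never; she did she; she she she; we never never; we she she

Trigram counts meeting the condition (more than once):
  cat we never: 2
  never she never: 2
  she did she: 2
  she she she: 3
  we never never: 2
  we she she: 2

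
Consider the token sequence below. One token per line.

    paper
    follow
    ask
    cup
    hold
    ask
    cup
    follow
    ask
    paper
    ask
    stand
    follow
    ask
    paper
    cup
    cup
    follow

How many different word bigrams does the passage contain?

12

18 tokens → 17 bigram windows in total.
Repeated bigrams (each contributes count−1 duplicates):
  follow ask: 3
  ask cup: 2
  ask paper: 2
  cup follow: 2
5 duplicate windows → 17 − 5 = 12 distinct.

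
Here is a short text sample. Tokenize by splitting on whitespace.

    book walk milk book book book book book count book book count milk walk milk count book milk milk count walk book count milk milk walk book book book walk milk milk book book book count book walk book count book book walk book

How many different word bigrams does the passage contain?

13

44 tokens → 43 bigram windows in total.
Repeated bigrams (each contributes count−1 duplicates):
  book book: 10
  book count: 5
  book walk: 4
  count book: 4
  walk book: 4
  milk milk: 3
  walk milk: 3
  count milk: 2
  … (3 more repeated)
30 duplicate windows → 43 − 30 = 13 distinct.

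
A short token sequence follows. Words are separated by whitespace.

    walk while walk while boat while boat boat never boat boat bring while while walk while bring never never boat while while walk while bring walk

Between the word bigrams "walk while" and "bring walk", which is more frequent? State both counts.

"walk while" (4 vs 1)

"walk while": 4 occurrences
"bring walk": 1 occurrence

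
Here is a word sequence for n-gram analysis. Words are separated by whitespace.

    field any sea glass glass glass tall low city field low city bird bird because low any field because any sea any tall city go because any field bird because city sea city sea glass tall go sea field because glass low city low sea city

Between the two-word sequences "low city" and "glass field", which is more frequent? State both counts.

"low city": 3 occurrences
"glass field": 0 occurrences

"low city" (3 vs 0)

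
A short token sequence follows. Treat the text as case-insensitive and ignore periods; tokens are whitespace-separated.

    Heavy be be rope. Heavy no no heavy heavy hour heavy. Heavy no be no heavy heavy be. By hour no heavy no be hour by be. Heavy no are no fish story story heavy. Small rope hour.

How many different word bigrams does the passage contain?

28

38 tokens → 37 bigram windows in total.
Repeated bigrams (each contributes count−1 duplicates):
  heavy no: 4
  heavy heavy: 3
  no heavy: 3
  heavy be: 2
  no be: 2
9 duplicate windows → 37 − 9 = 28 distinct.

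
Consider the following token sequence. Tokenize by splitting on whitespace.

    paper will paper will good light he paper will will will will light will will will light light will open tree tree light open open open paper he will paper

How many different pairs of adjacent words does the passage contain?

19

30 tokens → 29 bigram windows in total.
Repeated bigrams (each contributes count−1 duplicates):
  will will: 5
  paper will: 3
  light will: 2
  open open: 2
  will light: 2
  will paper: 2
10 duplicate windows → 29 − 10 = 19 distinct.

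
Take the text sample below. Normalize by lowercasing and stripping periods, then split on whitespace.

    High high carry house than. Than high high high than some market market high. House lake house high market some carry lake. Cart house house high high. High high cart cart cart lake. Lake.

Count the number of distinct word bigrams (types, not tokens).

34 tokens → 33 bigram windows in total.
Repeated bigrams (each contributes count−1 duplicates):
  high high: 6
  cart cart: 2
  house high: 2
7 duplicate windows → 33 − 7 = 26 distinct.

26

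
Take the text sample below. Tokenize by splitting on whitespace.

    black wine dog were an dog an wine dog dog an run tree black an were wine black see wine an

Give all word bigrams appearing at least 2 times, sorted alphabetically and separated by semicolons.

Bigram counts meeting the condition (at least 2 times):
  dog an: 2
  wine dog: 2

dog an; wine dog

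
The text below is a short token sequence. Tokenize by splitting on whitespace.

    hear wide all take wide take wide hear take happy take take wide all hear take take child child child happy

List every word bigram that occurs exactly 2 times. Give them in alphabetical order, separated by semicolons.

child child; hear take; take take; wide all

Bigram counts meeting the condition (exactly 2 times):
  child child: 2
  hear take: 2
  take take: 2
  wide all: 2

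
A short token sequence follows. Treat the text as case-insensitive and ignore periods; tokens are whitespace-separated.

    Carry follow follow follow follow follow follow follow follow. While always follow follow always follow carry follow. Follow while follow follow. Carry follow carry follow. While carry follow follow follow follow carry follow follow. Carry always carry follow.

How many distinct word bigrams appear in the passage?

11

38 tokens → 37 bigram windows in total.
Repeated bigrams (each contributes count−1 duplicates):
  follow follow: 14
  carry follow: 7
  follow carry: 5
  follow while: 3
  always follow: 2
26 duplicate windows → 37 − 26 = 11 distinct.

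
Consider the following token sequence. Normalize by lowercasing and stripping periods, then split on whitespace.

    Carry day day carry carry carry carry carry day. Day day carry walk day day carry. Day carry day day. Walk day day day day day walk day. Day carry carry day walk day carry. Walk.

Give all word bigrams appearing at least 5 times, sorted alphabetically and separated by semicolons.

carry carry; carry day; day carry; day day

Bigram counts meeting the condition (at least 5 times):
  carry carry: 5
  carry day: 5
  day carry: 6
  day day: 10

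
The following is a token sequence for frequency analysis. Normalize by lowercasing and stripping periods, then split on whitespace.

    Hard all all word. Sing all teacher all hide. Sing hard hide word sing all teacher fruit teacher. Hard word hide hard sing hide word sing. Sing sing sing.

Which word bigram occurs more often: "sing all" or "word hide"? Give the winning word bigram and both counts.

"sing all": 2 occurrences
"word hide": 1 occurrence

"sing all" (2 vs 1)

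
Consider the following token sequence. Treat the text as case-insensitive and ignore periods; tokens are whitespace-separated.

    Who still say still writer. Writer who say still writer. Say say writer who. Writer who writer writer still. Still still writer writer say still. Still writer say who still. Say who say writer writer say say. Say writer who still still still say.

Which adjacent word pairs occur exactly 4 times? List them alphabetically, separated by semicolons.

Bigram counts meeting the condition (exactly 4 times):
  still writer: 4
  writer say: 4
  writer who: 4
  writer writer: 4

still writer; writer say; writer who; writer writer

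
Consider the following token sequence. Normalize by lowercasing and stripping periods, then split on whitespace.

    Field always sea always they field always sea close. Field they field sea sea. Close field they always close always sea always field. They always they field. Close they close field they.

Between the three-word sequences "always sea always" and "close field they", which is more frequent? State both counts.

"always sea always": 2 occurrences
"close field they": 3 occurrences

"close field they" (3 vs 2)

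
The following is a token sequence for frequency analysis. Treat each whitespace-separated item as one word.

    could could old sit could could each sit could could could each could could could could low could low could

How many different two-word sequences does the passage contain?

9

20 tokens → 19 bigram windows in total.
Repeated bigrams (each contributes count−1 duplicates):
  could could: 7
  could each: 2
  could low: 2
  low could: 2
  sit could: 2
10 duplicate windows → 19 − 10 = 9 distinct.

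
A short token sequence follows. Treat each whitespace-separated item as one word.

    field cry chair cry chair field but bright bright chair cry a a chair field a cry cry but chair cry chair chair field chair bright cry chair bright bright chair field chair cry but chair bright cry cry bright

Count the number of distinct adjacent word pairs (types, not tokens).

21

40 tokens → 39 bigram windows in total.
Repeated bigrams (each contributes count−1 duplicates):
  chair cry: 4
  chair field: 4
  cry chair: 4
  chair bright: 3
  bright bright: 2
  bright chair: 2
  bright cry: 2
  but chair: 2
  … (3 more repeated)
18 duplicate windows → 39 − 18 = 21 distinct.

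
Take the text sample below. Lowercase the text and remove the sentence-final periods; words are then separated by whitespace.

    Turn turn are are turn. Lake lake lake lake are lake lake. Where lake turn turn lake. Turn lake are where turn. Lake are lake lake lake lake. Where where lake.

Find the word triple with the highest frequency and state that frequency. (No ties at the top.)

"lake lake lake", 4 times

Trigram frequencies (highest first):
  lake lake lake: 4
  lake are lake: 2
  are lake lake: 2
  lake lake where: 2
  turn lake are: 2
  turn turn are: 1
  … (16 more, each ≤ 1)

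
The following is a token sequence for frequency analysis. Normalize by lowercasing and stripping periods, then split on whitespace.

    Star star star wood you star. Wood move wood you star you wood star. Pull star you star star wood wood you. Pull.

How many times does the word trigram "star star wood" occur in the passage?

2

Scanning the 21 overlapping trigram windows for "star star wood":
  position 2–4: star star wood
  position 18–20: star star wood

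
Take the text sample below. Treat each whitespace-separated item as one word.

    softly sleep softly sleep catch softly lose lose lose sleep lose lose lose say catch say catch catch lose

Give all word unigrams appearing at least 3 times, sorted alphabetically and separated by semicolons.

catch; lose; sleep; softly

Unigram counts meeting the condition (at least 3 times):
  catch: 4
  lose: 7
  sleep: 3
  softly: 3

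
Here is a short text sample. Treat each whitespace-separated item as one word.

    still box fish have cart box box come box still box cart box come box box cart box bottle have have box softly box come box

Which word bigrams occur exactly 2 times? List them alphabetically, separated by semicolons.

Bigram counts meeting the condition (exactly 2 times):
  box box: 2
  box cart: 2
  still box: 2

box box; box cart; still box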